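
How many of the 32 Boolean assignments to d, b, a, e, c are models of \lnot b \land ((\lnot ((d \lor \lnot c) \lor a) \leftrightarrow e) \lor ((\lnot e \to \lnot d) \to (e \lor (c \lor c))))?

Initial set: {(\lnot b \land ((\lnot ((d \lor \lnot c) \lor a) \leftrightarrow e) \lor ((\lnot e \to \lnot d) \to (e \lor (c \lor c)))))}.
(\lnot b \land ((\lnot ((d \lor \lnot c) \lor a) \leftrightarrow e) \lor ((\lnot e \to \lnot d) \to (e \lor (c \lor c))))): α-rule — add \lnot b, ((\lnot ((d \lor \lnot c) \lor a) \leftrightarrow e) \lor ((\lnot e \to \lnot d) \to (e \lor (c \lor c)))).
((\lnot ((d \lor \lnot c) \lor a) \leftrightarrow e) \lor ((\lnot e \to \lnot d) \to (e \lor (c \lor c)))): β-rule — branch into (\lnot ((d \lor \lnot c) \lor a) \leftrightarrow e)  //  ((\lnot e \to \lnot d) \to (e \lor (c \lor c))).
  branch 1 (add (\lnot ((d \lor \lnot c) \lor a) \leftrightarrow e)):
    (\lnot ((d \lor \lnot c) \lor a) \leftrightarrow e): β-rule — branch into \lnot ((d \lor \lnot c) \lor a), e  //  \lnot \lnot ((d \lor \lnot c) \lor a), \lnot e.
      branch 1.1 (add \lnot ((d \lor \lnot c) \lor a), e):
        \lnot ((d \lor \lnot c) \lor a): α-rule — add \lnot (d \lor \lnot c), \lnot a.
        \lnot (d \lor \lnot c): α-rule — add \lnot d, \lnot \lnot c.
        ○ open, literals {a=false, b=false, c=true, d=false, e=true}.
      branch 1.2 (add \lnot \lnot ((d \lor \lnot c) \lor a), \lnot e):
        \lnot \lnot ((d \lor \lnot c) \lor a): β-rule — branch into (d \lor \lnot c)  //  a.
          branch 1.2.1 (add (d \lor \lnot c)):
            (d \lor \lnot c): β-rule — branch into d  //  \lnot c.
              branch 1.2.1.1 (add d):
                ○ open, literals {b=false, d=true, e=false}.
              branch 1.2.1.2 (add \lnot c):
                ○ open, literals {b=false, c=false, e=false}.
          branch 1.2.2 (add a):
            ○ open, literals {a=true, b=false, e=false}.
  branch 2 (add ((\lnot e \to \lnot d) \to (e \lor (c \lor c)))):
    ((\lnot e \to \lnot d) \to (e \lor (c \lor c))): β-rule — branch into \lnot (\lnot e \to \lnot d)  //  (e \lor (c \lor c)).
      branch 2.1 (add \lnot (\lnot e \to \lnot d)):
        \lnot (\lnot e \to \lnot d): α-rule — add \lnot e, \lnot \lnot d.
        ○ open, literals {b=false, d=true, e=false}.
      branch 2.2 (add (e \lor (c \lor c))):
        (e \lor (c \lor c)): β-rule — branch into e  //  (c \lor c).
          branch 2.2.1 (add e):
            ○ open, literals {b=false, e=true}.
          branch 2.2.2 (add (c \lor c)):
            (c \lor c): β-rule — branch into c  //  c.
              branch 2.2.2.1 (add c):
                ○ open, literals {b=false, c=true}.
              branch 2.2.2.2 (add c):
                ○ open, literals {b=false, c=true}.
0 branches closed, 8 open.
Each open branch fixes some atoms; the unmentioned ones are free. Counting distinct full assignments: branch {a=false, b=false, c=true, d=false, e=true} (none free) contributes 1 new; branch {b=false, d=true, e=false} (a, c) contributes 4 new; branch {b=false, c=false, e=false} (d, a) contributes 2 new; branch {a=true, b=false, e=false} (d, c) contributes 1 new; branch {b=false, d=true, e=false} (a, c) contributes 0 new; branch {b=false, e=true} (d, a, c) contributes 7 new; branch {b=false, c=true} (d, a, e) contributes 1 new; branch {b=false, c=true} (d, a, e) contributes 0 new. Total: 16.

16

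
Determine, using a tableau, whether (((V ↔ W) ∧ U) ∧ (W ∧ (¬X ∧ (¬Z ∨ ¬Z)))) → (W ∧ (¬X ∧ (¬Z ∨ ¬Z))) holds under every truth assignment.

Valid

Assume the negation and expand:
Initial set: {F ((((V ↔ W) ∧ U) ∧ (W ∧ (¬X ∧ (¬Z ∨ ¬Z)))) → (W ∧ (¬X ∧ (¬Z ∨ ¬Z))))}.
F ((((V ↔ W) ∧ U) ∧ (W ∧ (¬X ∧ (¬Z ∨ ¬Z)))) → (W ∧ (¬X ∧ (¬Z ∨ ¬Z)))): α-rule — add T (((V ↔ W) ∧ U) ∧ (W ∧ (¬X ∧ (¬Z ∨ ¬Z)))), F (W ∧ (¬X ∧ (¬Z ∨ ¬Z))).
T (((V ↔ W) ∧ U) ∧ (W ∧ (¬X ∧ (¬Z ∨ ¬Z)))): α-rule — add T ((V ↔ W) ∧ U), T (W ∧ (¬X ∧ (¬Z ∨ ¬Z))).
T ((V ↔ W) ∧ U): α-rule — add T (V ↔ W), T U.
T (W ∧ (¬X ∧ (¬Z ∨ ¬Z))): α-rule — add T W, T (¬X ∧ (¬Z ∨ ¬Z)).
T (¬X ∧ (¬Z ∨ ¬Z)): α-rule — add T ¬X, T (¬Z ∨ ¬Z).
F (W ∧ (¬X ∧ (¬Z ∨ ¬Z))): β-rule — branch into F W  //  F (¬X ∧ (¬Z ∨ ¬Z)).
  branch 1 (add F W):
    × closes — contains both W and ¬W.
  branch 2 (add F (¬X ∧ (¬Z ∨ ¬Z))):
    T (V ↔ W): β-rule — branch into T V, T W  //  F V, F W.
      branch 2.1 (add T V, T W):
        T (¬Z ∨ ¬Z): β-rule — branch into T ¬Z  //  T ¬Z.
          branch 2.1.1 (add T ¬Z):
            F (¬X ∧ (¬Z ∨ ¬Z)): β-rule — branch into F ¬X  //  F (¬Z ∨ ¬Z).
              branch 2.1.1.1 (add F ¬X):
                × closes — contains both X and ¬X.
              branch 2.1.1.2 (add F (¬Z ∨ ¬Z)):
                F (¬Z ∨ ¬Z): α-rule — add F ¬Z, F ¬Z.
                × closes — contains both Z and ¬Z.
          branch 2.1.2 (add T ¬Z):
            F (¬X ∧ (¬Z ∨ ¬Z)): β-rule — branch into F ¬X  //  F (¬Z ∨ ¬Z).
              branch 2.1.2.1 (add F ¬X):
                × closes — contains both X and ¬X.
              branch 2.1.2.2 (add F (¬Z ∨ ¬Z)):
                F (¬Z ∨ ¬Z): α-rule — add F ¬Z, F ¬Z.
                × closes — contains both Z and ¬Z.
      branch 2.2 (add F V, F W):
        × closes — contains both W and ¬W.
All 6 branches close.
Every branch closed, so the negation is unsatisfiable and the formula is valid.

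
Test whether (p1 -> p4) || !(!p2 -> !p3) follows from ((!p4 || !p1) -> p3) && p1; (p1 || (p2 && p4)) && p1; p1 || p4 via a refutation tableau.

No

Initial set: {(((!p4 || !p1) -> p3) && p1); ((p1 || (p2 && p4)) && p1); (p1 || p4); !((p1 -> p4) || !(!p2 -> !p3))}.
(((!p4 || !p1) -> p3) && p1): α-rule — add ((!p4 || !p1) -> p3), p1.
((p1 || (p2 && p4)) && p1): α-rule — add (p1 || (p2 && p4)), p1.
!((p1 -> p4) || !(!p2 -> !p3)): α-rule — add !(p1 -> p4), !!(!p2 -> !p3).
!(p1 -> p4): α-rule — add p1, !p4.
(p1 || p4): β-rule — branch into p1  //  p4.
  branch 1 (add p1):
    ((!p4 || !p1) -> p3): β-rule — branch into !(!p4 || !p1)  //  p3.
      branch 1.1 (add !(!p4 || !p1)):
        !(!p4 || !p1): α-rule — add !!p4, !!p1.
        × closes — contains both p4 and !p4.
      branch 1.2 (add p3):
        (p1 || (p2 && p4)): β-rule — branch into p1  //  (p2 && p4).
          branch 1.2.1 (add p1):
            !!(!p2 -> !p3): β-rule — branch into !!p2  //  !p3.
              branch 1.2.1.1 (add !!p2):
                ○ open, literals {p1=T, p2=T, p3=T, p4=F}.
              branch 1.2.1.2 (add !p3):
                × closes — contains both p3 and !p3.
          branch 1.2.2 (add (p2 && p4)):
            (p2 && p4): α-rule — add p2, p4.
            × closes — contains both p4 and !p4.
  branch 2 (add p4):
    × closes — contains both p4 and !p4.
4 branches closed, 1 open.
An open branch gives a countermodel: p1=T, p2=T, p3=T, p4=F (unmentioned atoms arbitrary); the premises hold there but the conclusion fails.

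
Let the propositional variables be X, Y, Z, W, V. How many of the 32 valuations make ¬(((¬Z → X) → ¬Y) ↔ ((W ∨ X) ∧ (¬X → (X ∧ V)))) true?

20

Initial set: {¬(((¬Z → X) → ¬Y) ↔ ((W ∨ X) ∧ (¬X → (X ∧ V))))}.
¬(((¬Z → X) → ¬Y) ↔ ((W ∨ X) ∧ (¬X → (X ∧ V)))): β-rule — branch into ((¬Z → X) → ¬Y), ¬((W ∨ X) ∧ (¬X → (X ∧ V)))  //  ¬((¬Z → X) → ¬Y), ((W ∨ X) ∧ (¬X → (X ∧ V))).
  branch 1 (add ((¬Z → X) → ¬Y), ¬((W ∨ X) ∧ (¬X → (X ∧ V)))):
    ((¬Z → X) → ¬Y): β-rule — branch into ¬(¬Z → X)  //  ¬Y.
      branch 1.1 (add ¬(¬Z → X)):
        ¬(¬Z → X): α-rule — add ¬Z, ¬X.
        ¬((W ∨ X) ∧ (¬X → (X ∧ V))): β-rule — branch into ¬(W ∨ X)  //  ¬(¬X → (X ∧ V)).
          branch 1.1.1 (add ¬(W ∨ X)):
            ¬(W ∨ X): α-rule — add ¬W, ¬X.
            ○ open, literals {W=false, X=false, Z=false}.
          branch 1.1.2 (add ¬(¬X → (X ∧ V))):
            ¬(¬X → (X ∧ V)): α-rule — add ¬X, ¬(X ∧ V).
            ¬(X ∧ V): β-rule — branch into ¬X  //  ¬V.
              branch 1.1.2.1 (add ¬X):
                ○ open, literals {X=false, Z=false}.
              branch 1.1.2.2 (add ¬V):
                ○ open, literals {V=false, X=false, Z=false}.
      branch 1.2 (add ¬Y):
        ¬((W ∨ X) ∧ (¬X → (X ∧ V))): β-rule — branch into ¬(W ∨ X)  //  ¬(¬X → (X ∧ V)).
          branch 1.2.1 (add ¬(W ∨ X)):
            ¬(W ∨ X): α-rule — add ¬W, ¬X.
            ○ open, literals {W=false, X=false, Y=false}.
          branch 1.2.2 (add ¬(¬X → (X ∧ V))):
            ¬(¬X → (X ∧ V)): α-rule — add ¬X, ¬(X ∧ V).
            ¬(X ∧ V): β-rule — branch into ¬X  //  ¬V.
              branch 1.2.2.1 (add ¬X):
                ○ open, literals {X=false, Y=false}.
              branch 1.2.2.2 (add ¬V):
                ○ open, literals {V=false, X=false, Y=false}.
  branch 2 (add ¬((¬Z → X) → ¬Y), ((W ∨ X) ∧ (¬X → (X ∧ V)))):
    ¬((¬Z → X) → ¬Y): α-rule — add (¬Z → X), ¬¬Y.
    ((W ∨ X) ∧ (¬X → (X ∧ V))): α-rule — add (W ∨ X), (¬X → (X ∧ V)).
    (¬Z → X): β-rule — branch into ¬¬Z  //  X.
      branch 2.1 (add ¬¬Z):
        (W ∨ X): β-rule — branch into W  //  X.
          branch 2.1.1 (add W):
            (¬X → (X ∧ V)): β-rule — branch into ¬¬X  //  (X ∧ V).
              branch 2.1.1.1 (add ¬¬X):
                ○ open, literals {W=true, X=true, Y=true, Z=true}.
              branch 2.1.1.2 (add (X ∧ V)):
                (X ∧ V): α-rule — add X, V.
                ○ open, literals {V=true, W=true, X=true, Y=true, Z=true}.
          branch 2.1.2 (add X):
            (¬X → (X ∧ V)): β-rule — branch into ¬¬X  //  (X ∧ V).
              branch 2.1.2.1 (add ¬¬X):
                ○ open, literals {X=true, Y=true, Z=true}.
              branch 2.1.2.2 (add (X ∧ V)):
                (X ∧ V): α-rule — add X, V.
                ○ open, literals {V=true, X=true, Y=true, Z=true}.
      branch 2.2 (add X):
        (W ∨ X): β-rule — branch into W  //  X.
          branch 2.2.1 (add W):
            (¬X → (X ∧ V)): β-rule — branch into ¬¬X  //  (X ∧ V).
              branch 2.2.1.1 (add ¬¬X):
                ○ open, literals {W=true, X=true, Y=true}.
              branch 2.2.1.2 (add (X ∧ V)):
                (X ∧ V): α-rule — add X, V.
                ○ open, literals {V=true, W=true, X=true, Y=true}.
          branch 2.2.2 (add X):
            (¬X → (X ∧ V)): β-rule — branch into ¬¬X  //  (X ∧ V).
              branch 2.2.2.1 (add ¬¬X):
                ○ open, literals {X=true, Y=true}.
              branch 2.2.2.2 (add (X ∧ V)):
                (X ∧ V): α-rule — add X, V.
                ○ open, literals {V=true, X=true, Y=true}.
0 branches closed, 14 open.
Each open branch fixes some atoms; the unmentioned ones are free. Counting distinct full assignments: branch {W=false, X=false, Z=false} (Y, V) contributes 4 new; branch {X=false, Z=false} (Y, W, V) contributes 4 new; branch {V=false, X=false, Z=false} (Y, W) contributes 0 new; branch {W=false, X=false, Y=false} (Z, V) contributes 2 new; branch {X=false, Y=false} (Z, W, V) contributes 2 new; branch {V=false, X=false, Y=false} (Z, W) contributes 0 new; branch {W=true, X=true, Y=true, Z=true} (V) contributes 2 new; branch {V=true, W=true, X=true, Y=true, Z=true} (none free) contributes 0 new; branch {X=true, Y=true, Z=true} (W, V) contributes 2 new; branch {V=true, X=true, Y=true, Z=true} (W) contributes 0 new; branch {W=true, X=true, Y=true} (Z, V) contributes 2 new; branch {V=true, W=true, X=true, Y=true} (Z) contributes 0 new; branch {X=true, Y=true} (Z, W, V) contributes 2 new; branch {V=true, X=true, Y=true} (Z, W) contributes 0 new. Total: 20.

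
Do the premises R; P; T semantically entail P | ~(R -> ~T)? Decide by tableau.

Yes

Initial set: {R; P; T; ~(P | ~(R -> ~T))}.
~(P | ~(R -> ~T)): α-rule — add ~P, ~~(R -> ~T).
× closes — contains both P and ~P.
All 1 branch closes.
Every branch closed, so the premises entail the conclusion.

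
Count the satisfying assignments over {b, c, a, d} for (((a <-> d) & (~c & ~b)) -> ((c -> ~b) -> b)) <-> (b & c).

6

Initial set: {((((a <-> d) & (~c & ~b)) -> ((c -> ~b) -> b)) <-> (b & c))}.
((((a <-> d) & (~c & ~b)) -> ((c -> ~b) -> b)) <-> (b & c)): β-rule — branch into (((a <-> d) & (~c & ~b)) -> ((c -> ~b) -> b)), (b & c)  //  ~(((a <-> d) & (~c & ~b)) -> ((c -> ~b) -> b)), ~(b & c).
  branch 1 (add (((a <-> d) & (~c & ~b)) -> ((c -> ~b) -> b)), (b & c)):
    (b & c): α-rule — add b, c.
    (((a <-> d) & (~c & ~b)) -> ((c -> ~b) -> b)): β-rule — branch into ~((a <-> d) & (~c & ~b))  //  ((c -> ~b) -> b).
      branch 1.1 (add ~((a <-> d) & (~c & ~b))):
        ~((a <-> d) & (~c & ~b)): β-rule — branch into ~(a <-> d)  //  ~(~c & ~b).
          branch 1.1.1 (add ~(a <-> d)):
            ~(a <-> d): β-rule — branch into a, ~d  //  ~a, d.
              branch 1.1.1.1 (add a, ~d):
                ○ open, literals {a=1, b=1, c=1, d=0}.
              branch 1.1.1.2 (add ~a, d):
                ○ open, literals {a=0, b=1, c=1, d=1}.
          branch 1.1.2 (add ~(~c & ~b)):
            ~(~c & ~b): β-rule — branch into ~~c  //  ~~b.
              branch 1.1.2.1 (add ~~c):
                ○ open, literals {b=1, c=1}.
              branch 1.1.2.2 (add ~~b):
                ○ open, literals {b=1, c=1}.
      branch 1.2 (add ((c -> ~b) -> b)):
        ((c -> ~b) -> b): β-rule — branch into ~(c -> ~b)  //  b.
          branch 1.2.1 (add ~(c -> ~b)):
            ~(c -> ~b): α-rule — add c, ~~b.
            ○ open, literals {b=1, c=1}.
          branch 1.2.2 (add b):
            ○ open, literals {b=1, c=1}.
  branch 2 (add ~(((a <-> d) & (~c & ~b)) -> ((c -> ~b) -> b)), ~(b & c)):
    ~(((a <-> d) & (~c & ~b)) -> ((c -> ~b) -> b)): α-rule — add ((a <-> d) & (~c & ~b)), ~((c -> ~b) -> b).
    ((a <-> d) & (~c & ~b)): α-rule — add (a <-> d), (~c & ~b).
    ~((c -> ~b) -> b): α-rule — add (c -> ~b), ~b.
    (~c & ~b): α-rule — add ~c, ~b.
    ~(b & c): β-rule — branch into ~b  //  ~c.
      branch 2.1 (add ~b):
        (a <-> d): β-rule — branch into a, d  //  ~a, ~d.
          branch 2.1.1 (add a, d):
            (c -> ~b): β-rule — branch into ~c  //  ~b.
              branch 2.1.1.1 (add ~c):
                ○ open, literals {a=1, b=0, c=0, d=1}.
              branch 2.1.1.2 (add ~b):
                ○ open, literals {a=1, b=0, c=0, d=1}.
          branch 2.1.2 (add ~a, ~d):
            (c -> ~b): β-rule — branch into ~c  //  ~b.
              branch 2.1.2.1 (add ~c):
                ○ open, literals {a=0, b=0, c=0, d=0}.
              branch 2.1.2.2 (add ~b):
                ○ open, literals {a=0, b=0, c=0, d=0}.
      branch 2.2 (add ~c):
        (a <-> d): β-rule — branch into a, d  //  ~a, ~d.
          branch 2.2.1 (add a, d):
            (c -> ~b): β-rule — branch into ~c  //  ~b.
              branch 2.2.1.1 (add ~c):
                ○ open, literals {a=1, b=0, c=0, d=1}.
              branch 2.2.1.2 (add ~b):
                ○ open, literals {a=1, b=0, c=0, d=1}.
          branch 2.2.2 (add ~a, ~d):
            (c -> ~b): β-rule — branch into ~c  //  ~b.
              branch 2.2.2.1 (add ~c):
                ○ open, literals {a=0, b=0, c=0, d=0}.
              branch 2.2.2.2 (add ~b):
                ○ open, literals {a=0, b=0, c=0, d=0}.
0 branches closed, 14 open.
Each open branch fixes some atoms; the unmentioned ones are free. Counting distinct full assignments: branch {a=1, b=1, c=1, d=0} (none free) contributes 1 new; branch {a=0, b=1, c=1, d=1} (none free) contributes 1 new; branch {b=1, c=1} (a, d) contributes 2 new; branch {b=1, c=1} (a, d) contributes 0 new; branch {b=1, c=1} (a, d) contributes 0 new; branch {b=1, c=1} (a, d) contributes 0 new; branch {a=1, b=0, c=0, d=1} (none free) contributes 1 new; branch {a=1, b=0, c=0, d=1} (none free) contributes 0 new; branch {a=0, b=0, c=0, d=0} (none free) contributes 1 new; branch {a=0, b=0, c=0, d=0} (none free) contributes 0 new; branch {a=1, b=0, c=0, d=1} (none free) contributes 0 new; branch {a=1, b=0, c=0, d=1} (none free) contributes 0 new; branch {a=0, b=0, c=0, d=0} (none free) contributes 0 new; branch {a=0, b=0, c=0, d=0} (none free) contributes 0 new. Total: 6.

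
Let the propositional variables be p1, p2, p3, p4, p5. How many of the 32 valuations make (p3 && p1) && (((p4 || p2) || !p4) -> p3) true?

Initial set: {((p3 && p1) && (((p4 || p2) || !p4) -> p3))}.
((p3 && p1) && (((p4 || p2) || !p4) -> p3)): α-rule — add (p3 && p1), (((p4 || p2) || !p4) -> p3).
(p3 && p1): α-rule — add p3, p1.
(((p4 || p2) || !p4) -> p3): β-rule — branch into !((p4 || p2) || !p4)  //  p3.
  branch 1 (add !((p4 || p2) || !p4)):
    !((p4 || p2) || !p4): α-rule — add !(p4 || p2), !!p4.
    !(p4 || p2): α-rule — add !p4, !p2.
    × closes — contains both p4 and !p4.
  branch 2 (add p3):
    ○ open, literals {p1=1, p3=1}.
1 branch closed, 1 open.
Each open branch fixes some atoms; the unmentioned ones are free. Counting distinct full assignments: branch {p1=1, p3=1} (p2, p4, p5) contributes 8 new. Total: 8.

8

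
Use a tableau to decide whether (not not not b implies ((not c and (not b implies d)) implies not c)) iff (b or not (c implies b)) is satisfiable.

Initial set: {((not not not b implies ((not c and (not b implies d)) implies not c)) iff (b or not (c implies b)))}.
((not not not b implies ((not c and (not b implies d)) implies not c)) iff (b or not (c implies b))): β-rule — branch into (not not not b implies ((not c and (not b implies d)) implies not c)), (b or not (c implies b))  //  not (not not not b implies ((not c and (not b implies d)) implies not c)), not (b or not (c implies b)).
  branch 1 (add (not not not b implies ((not c and (not b implies d)) implies not c)), (b or not (c implies b))):
    (not not not b implies ((not c and (not b implies d)) implies not c)): β-rule — branch into not not not not b  //  ((not c and (not b implies d)) implies not c).
      branch 1.1 (add not not not not b):
        not not not not b: drop double negation, giving not not b.
        (b or not (c implies b)): β-rule — branch into b  //  not (c implies b).
          branch 1.1.1 (add b):
            ○ open, literals {b=T}.
          branch 1.1.2 (add not (c implies b)):
            not (c implies b): α-rule — add c, not b.
            × closes — contains both b and not b.
      branch 1.2 (add ((not c and (not b implies d)) implies not c)):
        (b or not (c implies b)): β-rule — branch into b  //  not (c implies b).
          branch 1.2.1 (add b):
            ((not c and (not b implies d)) implies not c): β-rule — branch into not (not c and (not b implies d))  //  not c.
              branch 1.2.1.1 (add not (not c and (not b implies d))):
                not (not c and (not b implies d)): β-rule — branch into not not c  //  not (not b implies d).
                  branch 1.2.1.1.1 (add not not c):
                    ○ open, literals {b=T, c=T}.
                  branch 1.2.1.1.2 (add not (not b implies d)):
                    not (not b implies d): α-rule — add not b, not d.
                    × closes — contains both b and not b.
              branch 1.2.1.2 (add not c):
                ○ open, literals {b=T, c=F}.
          branch 1.2.2 (add not (c implies b)):
            not (c implies b): α-rule — add c, not b.
            ((not c and (not b implies d)) implies not c): β-rule — branch into not (not c and (not b implies d))  //  not c.
              branch 1.2.2.1 (add not (not c and (not b implies d))):
                not (not c and (not b implies d)): β-rule — branch into not not c  //  not (not b implies d).
                  branch 1.2.2.1.1 (add not not c):
                    ○ open, literals {b=F, c=T}.
                  branch 1.2.2.1.2 (add not (not b implies d)):
                    not (not b implies d): α-rule — add not b, not d.
                    ○ open, literals {b=F, c=T, d=F}.
              branch 1.2.2.2 (add not c):
                × closes — contains both c and not c.
  branch 2 (add not (not not not b implies ((not c and (not b implies d)) implies not c)), not (b or not (c implies b))):
    not (not not not b implies ((not c and (not b implies d)) implies not c)): α-rule — add not not not b, not ((not c and (not b implies d)) implies not c).
    not (b or not (c implies b)): α-rule — add not b, not not (c implies b).
    not not not b: drop double negation, giving not b.
    not ((not c and (not b implies d)) implies not c): α-rule — add (not c and (not b implies d)), not not c.
    (not c and (not b implies d)): α-rule — add not c, (not b implies d).
    × closes — contains both c and not c.
4 branches closed, 5 open.
An open branch gives a satisfying assignment: b=T.

Satisfiable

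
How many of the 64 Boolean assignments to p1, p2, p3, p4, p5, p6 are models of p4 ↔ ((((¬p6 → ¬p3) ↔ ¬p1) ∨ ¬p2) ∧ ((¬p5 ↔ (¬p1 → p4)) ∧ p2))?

Initial set: {(p4 ↔ ((((¬p6 → ¬p3) ↔ ¬p1) ∨ ¬p2) ∧ ((¬p5 ↔ (¬p1 → p4)) ∧ p2)))}.
(p4 ↔ ((((¬p6 → ¬p3) ↔ ¬p1) ∨ ¬p2) ∧ ((¬p5 ↔ (¬p1 → p4)) ∧ p2))): β-rule — branch into p4, ((((¬p6 → ¬p3) ↔ ¬p1) ∨ ¬p2) ∧ ((¬p5 ↔ (¬p1 → p4)) ∧ p2))  //  ¬p4, ¬((((¬p6 → ¬p3) ↔ ¬p1) ∨ ¬p2) ∧ ((¬p5 ↔ (¬p1 → p4)) ∧ p2)).
  branch 1 (add p4, ((((¬p6 → ¬p3) ↔ ¬p1) ∨ ¬p2) ∧ ((¬p5 ↔ (¬p1 → p4)) ∧ p2))):
    ((((¬p6 → ¬p3) ↔ ¬p1) ∨ ¬p2) ∧ ((¬p5 ↔ (¬p1 → p4)) ∧ p2)): α-rule — add (((¬p6 → ¬p3) ↔ ¬p1) ∨ ¬p2), ((¬p5 ↔ (¬p1 → p4)) ∧ p2).
    ((¬p5 ↔ (¬p1 → p4)) ∧ p2): α-rule — add (¬p5 ↔ (¬p1 → p4)), p2.
    (((¬p6 → ¬p3) ↔ ¬p1) ∨ ¬p2): β-rule — branch into ((¬p6 → ¬p3) ↔ ¬p1)  //  ¬p2.
      branch 1.1 (add ((¬p6 → ¬p3) ↔ ¬p1)):
        (¬p5 ↔ (¬p1 → p4)): β-rule — branch into ¬p5, (¬p1 → p4)  //  ¬¬p5, ¬(¬p1 → p4).
          branch 1.1.1 (add ¬p5, (¬p1 → p4)):
            ((¬p6 → ¬p3) ↔ ¬p1): β-rule — branch into (¬p6 → ¬p3), ¬p1  //  ¬(¬p6 → ¬p3), ¬¬p1.
              branch 1.1.1.1 (add (¬p6 → ¬p3), ¬p1):
                (¬p1 → p4): β-rule — branch into ¬¬p1  //  p4.
                  branch 1.1.1.1.1 (add ¬¬p1):
                    × closes — contains both p1 and ¬p1.
                  branch 1.1.1.1.2 (add p4):
                    (¬p6 → ¬p3): β-rule — branch into ¬¬p6  //  ¬p3.
                      branch 1.1.1.1.2.1 (add ¬¬p6):
                        ○ open, literals {p1=false, p2=true, p4=true, p5=false, p6=true}.
                      branch 1.1.1.1.2.2 (add ¬p3):
                        ○ open, literals {p1=false, p2=true, p3=false, p4=true, p5=false}.
              branch 1.1.1.2 (add ¬(¬p6 → ¬p3), ¬¬p1):
                ¬(¬p6 → ¬p3): α-rule — add ¬p6, ¬¬p3.
                (¬p1 → p4): β-rule — branch into ¬¬p1  //  p4.
                  branch 1.1.1.2.1 (add ¬¬p1):
                    ○ open, literals {p1=true, p2=true, p3=true, p4=true, p5=false, p6=false}.
                  branch 1.1.1.2.2 (add p4):
                    ○ open, literals {p1=true, p2=true, p3=true, p4=true, p5=false, p6=false}.
          branch 1.1.2 (add ¬¬p5, ¬(¬p1 → p4)):
            ¬(¬p1 → p4): α-rule — add ¬p1, ¬p4.
            × closes — contains both p4 and ¬p4.
      branch 1.2 (add ¬p2):
        × closes — contains both p2 and ¬p2.
  branch 2 (add ¬p4, ¬((((¬p6 → ¬p3) ↔ ¬p1) ∨ ¬p2) ∧ ((¬p5 ↔ (¬p1 → p4)) ∧ p2))):
    ¬((((¬p6 → ¬p3) ↔ ¬p1) ∨ ¬p2) ∧ ((¬p5 ↔ (¬p1 → p4)) ∧ p2)): β-rule — branch into ¬(((¬p6 → ¬p3) ↔ ¬p1) ∨ ¬p2)  //  ¬((¬p5 ↔ (¬p1 → p4)) ∧ p2).
      branch 2.1 (add ¬(((¬p6 → ¬p3) ↔ ¬p1) ∨ ¬p2)):
        ¬(((¬p6 → ¬p3) ↔ ¬p1) ∨ ¬p2): α-rule — add ¬((¬p6 → ¬p3) ↔ ¬p1), ¬¬p2.
        ¬((¬p6 → ¬p3) ↔ ¬p1): β-rule — branch into (¬p6 → ¬p3), ¬¬p1  //  ¬(¬p6 → ¬p3), ¬p1.
          branch 2.1.1 (add (¬p6 → ¬p3), ¬¬p1):
            (¬p6 → ¬p3): β-rule — branch into ¬¬p6  //  ¬p3.
              branch 2.1.1.1 (add ¬¬p6):
                ○ open, literals {p1=true, p2=true, p4=false, p6=true}.
              branch 2.1.1.2 (add ¬p3):
                ○ open, literals {p1=true, p2=true, p3=false, p4=false}.
          branch 2.1.2 (add ¬(¬p6 → ¬p3), ¬p1):
            ¬(¬p6 → ¬p3): α-rule — add ¬p6, ¬¬p3.
            ○ open, literals {p1=false, p2=true, p3=true, p4=false, p6=false}.
      branch 2.2 (add ¬((¬p5 ↔ (¬p1 → p4)) ∧ p2)):
        ¬((¬p5 ↔ (¬p1 → p4)) ∧ p2): β-rule — branch into ¬(¬p5 ↔ (¬p1 → p4))  //  ¬p2.
          branch 2.2.1 (add ¬(¬p5 ↔ (¬p1 → p4))):
            ¬(¬p5 ↔ (¬p1 → p4)): β-rule — branch into ¬p5, ¬(¬p1 → p4)  //  ¬¬p5, (¬p1 → p4).
              branch 2.2.1.1 (add ¬p5, ¬(¬p1 → p4)):
                ¬(¬p1 → p4): α-rule — add ¬p1, ¬p4.
                ○ open, literals {p1=false, p4=false, p5=false}.
              branch 2.2.1.2 (add ¬¬p5, (¬p1 → p4)):
                (¬p1 → p4): β-rule — branch into ¬¬p1  //  p4.
                  branch 2.2.1.2.1 (add ¬¬p1):
                    ○ open, literals {p1=true, p4=false, p5=true}.
                  branch 2.2.1.2.2 (add p4):
                    × closes — contains both p4 and ¬p4.
          branch 2.2.2 (add ¬p2):
            ○ open, literals {p2=false, p4=false}.
4 branches closed, 10 open.
Each open branch fixes some atoms; the unmentioned ones are free. Counting distinct full assignments: branch {p1=false, p2=true, p4=true, p5=false, p6=true} (p3) contributes 2 new; branch {p1=false, p2=true, p3=false, p4=true, p5=false} (p6) contributes 1 new; branch {p1=true, p2=true, p3=true, p4=true, p5=false, p6=false} (none free) contributes 1 new; branch {p1=true, p2=true, p3=true, p4=true, p5=false, p6=false} (none free) contributes 0 new; branch {p1=true, p2=true, p4=false, p6=true} (p3, p5) contributes 4 new; branch {p1=true, p2=true, p3=false, p4=false} (p5, p6) contributes 2 new; branch {p1=false, p2=true, p3=true, p4=false, p6=false} (p5) contributes 2 new; branch {p1=false, p4=false, p5=false} (p2, p3, p6) contributes 7 new; branch {p1=true, p4=false, p5=true} (p2, p3, p6) contributes 5 new; branch {p2=false, p4=false} (p1, p3, p5, p6) contributes 8 new. Total: 32.

32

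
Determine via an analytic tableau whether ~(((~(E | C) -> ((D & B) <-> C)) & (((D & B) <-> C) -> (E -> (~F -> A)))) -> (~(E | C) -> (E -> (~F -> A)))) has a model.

Unsatisfiable

Initial set: {~(((~(E | C) -> ((D & B) <-> C)) & (((D & B) <-> C) -> (E -> (~F -> A)))) -> (~(E | C) -> (E -> (~F -> A))))}.
~(((~(E | C) -> ((D & B) <-> C)) & (((D & B) <-> C) -> (E -> (~F -> A)))) -> (~(E | C) -> (E -> (~F -> A)))): α-rule — add ((~(E | C) -> ((D & B) <-> C)) & (((D & B) <-> C) -> (E -> (~F -> A)))), ~(~(E | C) -> (E -> (~F -> A))).
((~(E | C) -> ((D & B) <-> C)) & (((D & B) <-> C) -> (E -> (~F -> A)))): α-rule — add (~(E | C) -> ((D & B) <-> C)), (((D & B) <-> C) -> (E -> (~F -> A))).
~(~(E | C) -> (E -> (~F -> A))): α-rule — add ~(E | C), ~(E -> (~F -> A)).
~(E | C): α-rule — add ~E, ~C.
~(E -> (~F -> A)): α-rule — add E, ~(~F -> A).
× closes — contains both E and ~E.
All 1 branch closes.
Every branch closed; the formula is unsatisfiable.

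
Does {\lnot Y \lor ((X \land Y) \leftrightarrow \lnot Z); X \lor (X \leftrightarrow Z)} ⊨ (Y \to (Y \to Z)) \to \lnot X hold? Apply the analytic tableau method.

Initial set: {(\lnot Y \lor ((X \land Y) \leftrightarrow \lnot Z)); (X \lor (X \leftrightarrow Z)); \lnot ((Y \to (Y \to Z)) \to \lnot X)}.
\lnot ((Y \to (Y \to Z)) \to \lnot X): α-rule — add (Y \to (Y \to Z)), \lnot \lnot X.
(\lnot Y \lor ((X \land Y) \leftrightarrow \lnot Z)): β-rule — branch into \lnot Y  //  ((X \land Y) \leftrightarrow \lnot Z).
  branch 1 (add \lnot Y):
    (X \lor (X \leftrightarrow Z)): β-rule — branch into X  //  (X \leftrightarrow Z).
      branch 1.1 (add X):
        (Y \to (Y \to Z)): β-rule — branch into \lnot Y  //  (Y \to Z).
          branch 1.1.1 (add \lnot Y):
            ○ open, literals {X=1, Y=0}.
          branch 1.1.2 (add (Y \to Z)):
            (Y \to Z): β-rule — branch into \lnot Y  //  Z.
              branch 1.1.2.1 (add \lnot Y):
                ○ open, literals {X=1, Y=0}.
              branch 1.1.2.2 (add Z):
                ○ open, literals {X=1, Y=0, Z=1}.
      branch 1.2 (add (X \leftrightarrow Z)):
        (Y \to (Y \to Z)): β-rule — branch into \lnot Y  //  (Y \to Z).
          branch 1.2.1 (add \lnot Y):
            (X \leftrightarrow Z): β-rule — branch into X, Z  //  \lnot X, \lnot Z.
              branch 1.2.1.1 (add X, Z):
                ○ open, literals {X=1, Y=0, Z=1}.
              branch 1.2.1.2 (add \lnot X, \lnot Z):
                × closes — contains both X and \lnot X.
          branch 1.2.2 (add (Y \to Z)):
            (X \leftrightarrow Z): β-rule — branch into X, Z  //  \lnot X, \lnot Z.
              branch 1.2.2.1 (add X, Z):
                (Y \to Z): β-rule — branch into \lnot Y  //  Z.
                  branch 1.2.2.1.1 (add \lnot Y):
                    ○ open, literals {X=1, Y=0, Z=1}.
                  branch 1.2.2.1.2 (add Z):
                    ○ open, literals {X=1, Y=0, Z=1}.
              branch 1.2.2.2 (add \lnot X, \lnot Z):
                × closes — contains both X and \lnot X.
  branch 2 (add ((X \land Y) \leftrightarrow \lnot Z)):
    (X \lor (X \leftrightarrow Z)): β-rule — branch into X  //  (X \leftrightarrow Z).
      branch 2.1 (add X):
        (Y \to (Y \to Z)): β-rule — branch into \lnot Y  //  (Y \to Z).
          branch 2.1.1 (add \lnot Y):
            ((X \land Y) \leftrightarrow \lnot Z): β-rule — branch into (X \land Y), \lnot Z  //  \lnot (X \land Y), \lnot \lnot Z.
              branch 2.1.1.1 (add (X \land Y), \lnot Z):
                (X \land Y): α-rule — add X, Y.
                × closes — contains both Y and \lnot Y.
              branch 2.1.1.2 (add \lnot (X \land Y), \lnot \lnot Z):
                \lnot (X \land Y): β-rule — branch into \lnot X  //  \lnot Y.
                  branch 2.1.1.2.1 (add \lnot X):
                    × closes — contains both X and \lnot X.
                  branch 2.1.1.2.2 (add \lnot Y):
                    ○ open, literals {X=1, Y=0, Z=1}.
          branch 2.1.2 (add (Y \to Z)):
            ((X \land Y) \leftrightarrow \lnot Z): β-rule — branch into (X \land Y), \lnot Z  //  \lnot (X \land Y), \lnot \lnot Z.
              branch 2.1.2.1 (add (X \land Y), \lnot Z):
                (X \land Y): α-rule — add X, Y.
                (Y \to Z): β-rule — branch into \lnot Y  //  Z.
                  branch 2.1.2.1.1 (add \lnot Y):
                    × closes — contains both Y and \lnot Y.
                  branch 2.1.2.1.2 (add Z):
                    × closes — contains both Z and \lnot Z.
              branch 2.1.2.2 (add \lnot (X \land Y), \lnot \lnot Z):
                (Y \to Z): β-rule — branch into \lnot Y  //  Z.
                  branch 2.1.2.2.1 (add \lnot Y):
                    \lnot (X \land Y): β-rule — branch into \lnot X  //  \lnot Y.
                      branch 2.1.2.2.1.1 (add \lnot X):
                        × closes — contains both X and \lnot X.
                      branch 2.1.2.2.1.2 (add \lnot Y):
                        ○ open, literals {X=1, Y=0, Z=1}.
                  branch 2.1.2.2.2 (add Z):
                    \lnot (X \land Y): β-rule — branch into \lnot X  //  \lnot Y.
                      branch 2.1.2.2.2.1 (add \lnot X):
                        × closes — contains both X and \lnot X.
                      branch 2.1.2.2.2.2 (add \lnot Y):
                        ○ open, literals {X=1, Y=0, Z=1}.
      branch 2.2 (add (X \leftrightarrow Z)):
        (Y \to (Y \to Z)): β-rule — branch into \lnot Y  //  (Y \to Z).
          branch 2.2.1 (add \lnot Y):
            ((X \land Y) \leftrightarrow \lnot Z): β-rule — branch into (X \land Y), \lnot Z  //  \lnot (X \land Y), \lnot \lnot Z.
              branch 2.2.1.1 (add (X \land Y), \lnot Z):
                (X \land Y): α-rule — add X, Y.
                × closes — contains both Y and \lnot Y.
              branch 2.2.1.2 (add \lnot (X \land Y), \lnot \lnot Z):
                (X \leftrightarrow Z): β-rule — branch into X, Z  //  \lnot X, \lnot Z.
                  branch 2.2.1.2.1 (add X, Z):
                    \lnot (X \land Y): β-rule — branch into \lnot X  //  \lnot Y.
                      branch 2.2.1.2.1.1 (add \lnot X):
                        × closes — contains both X and \lnot X.
                      branch 2.2.1.2.1.2 (add \lnot Y):
                        ○ open, literals {X=1, Y=0, Z=1}.
                  branch 2.2.1.2.2 (add \lnot X, \lnot Z):
                    × closes — contains both X and \lnot X.
          branch 2.2.2 (add (Y \to Z)):
            ((X \land Y) \leftrightarrow \lnot Z): β-rule — branch into (X \land Y), \lnot Z  //  \lnot (X \land Y), \lnot \lnot Z.
              branch 2.2.2.1 (add (X \land Y), \lnot Z):
                (X \land Y): α-rule — add X, Y.
                (X \leftrightarrow Z): β-rule — branch into X, Z  //  \lnot X, \lnot Z.
                  branch 2.2.2.1.1 (add X, Z):
                    × closes — contains both Z and \lnot Z.
                  branch 2.2.2.1.2 (add \lnot X, \lnot Z):
                    × closes — contains both X and \lnot X.
              branch 2.2.2.2 (add \lnot (X \land Y), \lnot \lnot Z):
                (X \leftrightarrow Z): β-rule — branch into X, Z  //  \lnot X, \lnot Z.
                  branch 2.2.2.2.1 (add X, Z):
                    (Y \to Z): β-rule — branch into \lnot Y  //  Z.
                      branch 2.2.2.2.1.1 (add \lnot Y):
                        \lnot (X \land Y): β-rule — branch into \lnot X  //  \lnot Y.
                          branch 2.2.2.2.1.1.1 (add \lnot X):
                            × closes — contains both X and \lnot X.
                          branch 2.2.2.2.1.1.2 (add \lnot Y):
                            ○ open, literals {X=1, Y=0, Z=1}.
                      branch 2.2.2.2.1.2 (add Z):
                        \lnot (X \land Y): β-rule — branch into \lnot X  //  \lnot Y.
                          branch 2.2.2.2.1.2.1 (add \lnot X):
                            × closes — contains both X and \lnot X.
                          branch 2.2.2.2.1.2.2 (add \lnot Y):
                            ○ open, literals {X=1, Y=0, Z=1}.
                  branch 2.2.2.2.2 (add \lnot X, \lnot Z):
                    × closes — contains both X and \lnot X.
16 branches closed, 12 open.
An open branch gives a countermodel: X=1, Y=0 (unmentioned atoms arbitrary); the premises hold there but the conclusion fails.

No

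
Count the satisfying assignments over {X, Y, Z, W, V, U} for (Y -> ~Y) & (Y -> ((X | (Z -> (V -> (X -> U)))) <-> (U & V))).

Initial set: {T ((Y -> ~Y) & (Y -> ((X | (Z -> (V -> (X -> U)))) <-> (U & V))))}.
T ((Y -> ~Y) & (Y -> ((X | (Z -> (V -> (X -> U)))) <-> (U & V)))): α-rule — add T (Y -> ~Y), T (Y -> ((X | (Z -> (V -> (X -> U)))) <-> (U & V))).
T (Y -> ~Y): β-rule — branch into F Y  //  T ~Y.
  branch 1 (add F Y):
    T (Y -> ((X | (Z -> (V -> (X -> U)))) <-> (U & V))): β-rule — branch into F Y  //  T ((X | (Z -> (V -> (X -> U)))) <-> (U & V)).
      branch 1.1 (add F Y):
        ○ open, literals {Y=0}.
      branch 1.2 (add T ((X | (Z -> (V -> (X -> U)))) <-> (U & V))):
        T ((X | (Z -> (V -> (X -> U)))) <-> (U & V)): β-rule — branch into T (X | (Z -> (V -> (X -> U)))), T (U & V)  //  F (X | (Z -> (V -> (X -> U)))), F (U & V).
          branch 1.2.1 (add T (X | (Z -> (V -> (X -> U)))), T (U & V)):
            T (U & V): α-rule — add T U, T V.
            T (X | (Z -> (V -> (X -> U)))): β-rule — branch into T X  //  T (Z -> (V -> (X -> U))).
              branch 1.2.1.1 (add T X):
                ○ open, literals {U=1, V=1, X=1, Y=0}.
              branch 1.2.1.2 (add T (Z -> (V -> (X -> U)))):
                T (Z -> (V -> (X -> U))): β-rule — branch into F Z  //  T (V -> (X -> U)).
                  branch 1.2.1.2.1 (add F Z):
                    ○ open, literals {U=1, V=1, Y=0, Z=0}.
                  branch 1.2.1.2.2 (add T (V -> (X -> U))):
                    T (V -> (X -> U)): β-rule — branch into F V  //  T (X -> U).
                      branch 1.2.1.2.2.1 (add F V):
                        × closes — contains both V and ~V.
                      branch 1.2.1.2.2.2 (add T (X -> U)):
                        T (X -> U): β-rule — branch into F X  //  T U.
                          branch 1.2.1.2.2.2.1 (add F X):
                            ○ open, literals {U=1, V=1, X=0, Y=0}.
                          branch 1.2.1.2.2.2.2 (add T U):
                            ○ open, literals {U=1, V=1, Y=0}.
          branch 1.2.2 (add F (X | (Z -> (V -> (X -> U)))), F (U & V)):
            F (X | (Z -> (V -> (X -> U)))): α-rule — add F X, F (Z -> (V -> (X -> U))).
            F (Z -> (V -> (X -> U))): α-rule — add T Z, F (V -> (X -> U)).
            F (V -> (X -> U)): α-rule — add T V, F (X -> U).
            F (X -> U): α-rule — add T X, F U.
            × closes — contains both X and ~X.
  branch 2 (add T ~Y):
    T (Y -> ((X | (Z -> (V -> (X -> U)))) <-> (U & V))): β-rule — branch into F Y  //  T ((X | (Z -> (V -> (X -> U)))) <-> (U & V)).
      branch 2.1 (add F Y):
        ○ open, literals {Y=0}.
      branch 2.2 (add T ((X | (Z -> (V -> (X -> U)))) <-> (U & V))):
        T ((X | (Z -> (V -> (X -> U)))) <-> (U & V)): β-rule — branch into T (X | (Z -> (V -> (X -> U)))), T (U & V)  //  F (X | (Z -> (V -> (X -> U)))), F (U & V).
          branch 2.2.1 (add T (X | (Z -> (V -> (X -> U)))), T (U & V)):
            T (U & V): α-rule — add T U, T V.
            T (X | (Z -> (V -> (X -> U)))): β-rule — branch into T X  //  T (Z -> (V -> (X -> U))).
              branch 2.2.1.1 (add T X):
                ○ open, literals {U=1, V=1, X=1, Y=0}.
              branch 2.2.1.2 (add T (Z -> (V -> (X -> U)))):
                T (Z -> (V -> (X -> U))): β-rule — branch into F Z  //  T (V -> (X -> U)).
                  branch 2.2.1.2.1 (add F Z):
                    ○ open, literals {U=1, V=1, Y=0, Z=0}.
                  branch 2.2.1.2.2 (add T (V -> (X -> U))):
                    T (V -> (X -> U)): β-rule — branch into F V  //  T (X -> U).
                      branch 2.2.1.2.2.1 (add F V):
                        × closes — contains both V and ~V.
                      branch 2.2.1.2.2.2 (add T (X -> U)):
                        T (X -> U): β-rule — branch into F X  //  T U.
                          branch 2.2.1.2.2.2.1 (add F X):
                            ○ open, literals {U=1, V=1, X=0, Y=0}.
                          branch 2.2.1.2.2.2.2 (add T U):
                            ○ open, literals {U=1, V=1, Y=0}.
          branch 2.2.2 (add F (X | (Z -> (V -> (X -> U)))), F (U & V)):
            F (X | (Z -> (V -> (X -> U)))): α-rule — add F X, F (Z -> (V -> (X -> U))).
            F (Z -> (V -> (X -> U))): α-rule — add T Z, F (V -> (X -> U)).
            F (V -> (X -> U)): α-rule — add T V, F (X -> U).
            F (X -> U): α-rule — add T X, F U.
            × closes — contains both X and ~X.
4 branches closed, 10 open.
Each open branch fixes some atoms; the unmentioned ones are free. Counting distinct full assignments: branch {Y=0} (X, Z, W, V, U) contributes 32 new; branch {U=1, V=1, X=1, Y=0} (Z, W) contributes 0 new; branch {U=1, V=1, Y=0, Z=0} (X, W) contributes 0 new; branch {U=1, V=1, X=0, Y=0} (Z, W) contributes 0 new; branch {U=1, V=1, Y=0} (X, Z, W) contributes 0 new; branch {Y=0} (X, Z, W, V, U) contributes 0 new; branch {U=1, V=1, X=1, Y=0} (Z, W) contributes 0 new; branch {U=1, V=1, Y=0, Z=0} (X, W) contributes 0 new; branch {U=1, V=1, X=0, Y=0} (Z, W) contributes 0 new; branch {U=1, V=1, Y=0} (X, Z, W) contributes 0 new. Total: 32.

32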